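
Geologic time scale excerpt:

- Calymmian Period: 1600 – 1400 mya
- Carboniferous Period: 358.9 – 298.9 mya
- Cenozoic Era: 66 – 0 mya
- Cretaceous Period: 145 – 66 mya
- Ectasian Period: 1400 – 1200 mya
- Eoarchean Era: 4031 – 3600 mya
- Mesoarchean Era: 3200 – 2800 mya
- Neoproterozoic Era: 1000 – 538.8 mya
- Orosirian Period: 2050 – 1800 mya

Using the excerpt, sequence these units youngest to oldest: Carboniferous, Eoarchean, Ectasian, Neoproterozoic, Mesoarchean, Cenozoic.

Cenozoic → Carboniferous → Neoproterozoic → Ectasian → Mesoarchean → Eoarchean

Sorting by start age (ascending Ma, since larger Ma = older): Cenozoic began 66, Carboniferous began 358.9, Neoproterozoic began 1000, Ectasian began 1400, Mesoarchean began 3200, Eoarchean began 4031.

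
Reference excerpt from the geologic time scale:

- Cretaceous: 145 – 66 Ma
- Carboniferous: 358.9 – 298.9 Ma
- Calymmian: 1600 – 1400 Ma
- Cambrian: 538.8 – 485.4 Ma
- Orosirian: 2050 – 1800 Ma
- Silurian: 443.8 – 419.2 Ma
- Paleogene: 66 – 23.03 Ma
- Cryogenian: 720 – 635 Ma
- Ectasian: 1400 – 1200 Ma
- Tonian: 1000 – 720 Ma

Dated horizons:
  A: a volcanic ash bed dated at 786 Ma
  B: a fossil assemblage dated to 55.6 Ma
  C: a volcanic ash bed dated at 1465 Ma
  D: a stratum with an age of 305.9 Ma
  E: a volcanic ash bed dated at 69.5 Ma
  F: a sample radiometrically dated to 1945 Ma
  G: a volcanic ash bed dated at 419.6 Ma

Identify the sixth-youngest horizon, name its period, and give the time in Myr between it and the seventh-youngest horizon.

C, in the Calymmian; 480 million years to F

Smaller Ma means younger, so youngest first: B 55.6 < E 69.5 < D 305.9 < G 419.6 < A 786 < C 1465 < F 1945.
Counting 6 along gives C (1465 Ma); the excerpt puts that inside the Calymmian, 1600–1400 Ma.
Next in line is F (1945 Ma), and 1945 − 1465 = 480 Myr.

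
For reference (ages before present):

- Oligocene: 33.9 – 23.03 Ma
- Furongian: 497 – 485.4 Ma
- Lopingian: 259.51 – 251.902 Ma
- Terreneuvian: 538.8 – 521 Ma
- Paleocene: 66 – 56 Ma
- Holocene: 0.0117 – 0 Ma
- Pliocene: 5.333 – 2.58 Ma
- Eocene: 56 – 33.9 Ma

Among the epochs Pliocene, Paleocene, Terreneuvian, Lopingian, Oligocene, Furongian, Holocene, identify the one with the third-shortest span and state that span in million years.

Durations: Pliocene 2.753; Paleocene 10; Terreneuvian 17.8; Lopingian 7.608; Oligocene 10.87; Furongian 11.6; Holocene 0.0117 Myr.
Sorted shortest-first: Holocene (0.0117), Pliocene (2.753), Lopingian (7.608), Paleocene (10), Oligocene (10.87), Furongian (11.6), Terreneuvian (17.8).
The third shortest is Lopingian at 7.608 Myr.

Lopingian, 7.608 million years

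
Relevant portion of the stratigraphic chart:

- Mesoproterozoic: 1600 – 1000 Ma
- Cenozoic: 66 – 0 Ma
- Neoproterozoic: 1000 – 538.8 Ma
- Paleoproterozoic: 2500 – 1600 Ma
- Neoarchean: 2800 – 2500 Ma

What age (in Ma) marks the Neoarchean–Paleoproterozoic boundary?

The Neoarchean ends and the Paleoproterozoic begins at 2500 Ma.

2500 Ma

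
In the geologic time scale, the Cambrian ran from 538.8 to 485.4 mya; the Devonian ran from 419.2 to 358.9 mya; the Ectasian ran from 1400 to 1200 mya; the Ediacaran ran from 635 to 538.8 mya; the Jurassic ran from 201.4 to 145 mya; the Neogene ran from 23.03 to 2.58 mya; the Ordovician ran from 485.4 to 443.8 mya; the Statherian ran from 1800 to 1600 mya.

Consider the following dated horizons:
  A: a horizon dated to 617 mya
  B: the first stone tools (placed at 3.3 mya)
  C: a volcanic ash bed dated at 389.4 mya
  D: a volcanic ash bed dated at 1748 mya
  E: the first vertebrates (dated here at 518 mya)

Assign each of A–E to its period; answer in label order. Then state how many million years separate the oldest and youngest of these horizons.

A: 617 Ma lies in 635–538.8 Ma, so Ediacaran.
B: 3.3 Ma lies in 23.03–2.58 Ma, so Neogene.
C: 389.4 Ma lies in 419.2–358.9 Ma, so Devonian.
D: 1748 Ma lies in 1800–1600 Ma, so Statherian.
E: 518 Ma lies in 538.8–485.4 Ma, so Cambrian.
Oldest = 1748 Ma, youngest = 3.3 Ma → span 1744.7 Myr.

A — Ediacaran; B — Neogene; C — Devonian; D — Statherian; E — Cambrian; span 1744.7 million years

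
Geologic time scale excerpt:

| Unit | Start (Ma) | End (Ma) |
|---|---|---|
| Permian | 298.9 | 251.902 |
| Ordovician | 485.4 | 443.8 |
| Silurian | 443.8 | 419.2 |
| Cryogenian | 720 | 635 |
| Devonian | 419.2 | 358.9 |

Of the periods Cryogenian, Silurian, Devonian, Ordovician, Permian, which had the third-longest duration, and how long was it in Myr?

Start − end for each: Cryogenian 720 − 635 = 85; Silurian 443.8 − 419.2 = 24.6; Devonian 419.2 − 358.9 = 60.3; Ordovician 485.4 − 443.8 = 41.6; Permian 298.9 − 251.902 = 46.998.
Ranking these from longest: Cryogenian > Devonian > Permian > Ordovician > Silurian.
Position 3 in that ranking is Permian, which lasted 46.998 Myr.

Permian, 46.998 million years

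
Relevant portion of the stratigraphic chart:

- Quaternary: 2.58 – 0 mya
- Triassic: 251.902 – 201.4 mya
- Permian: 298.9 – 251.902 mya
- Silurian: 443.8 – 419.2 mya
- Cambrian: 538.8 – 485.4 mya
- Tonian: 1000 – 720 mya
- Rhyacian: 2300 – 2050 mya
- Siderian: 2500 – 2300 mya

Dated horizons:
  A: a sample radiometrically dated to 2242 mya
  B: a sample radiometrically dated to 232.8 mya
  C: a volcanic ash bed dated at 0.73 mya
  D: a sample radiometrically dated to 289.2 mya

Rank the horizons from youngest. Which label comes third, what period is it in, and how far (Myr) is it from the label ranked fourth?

Smaller Ma means younger, so youngest first: C 0.73 < B 232.8 < D 289.2 < A 2242.
Counting 3 along gives D (289.2 Ma); the excerpt puts that inside the Permian, 298.9–251.902 Ma.
Next in line is A (2242 Ma), and 2242 − 289.2 = 1952.8 Myr.

D, in the Permian; 1952.8 million years to A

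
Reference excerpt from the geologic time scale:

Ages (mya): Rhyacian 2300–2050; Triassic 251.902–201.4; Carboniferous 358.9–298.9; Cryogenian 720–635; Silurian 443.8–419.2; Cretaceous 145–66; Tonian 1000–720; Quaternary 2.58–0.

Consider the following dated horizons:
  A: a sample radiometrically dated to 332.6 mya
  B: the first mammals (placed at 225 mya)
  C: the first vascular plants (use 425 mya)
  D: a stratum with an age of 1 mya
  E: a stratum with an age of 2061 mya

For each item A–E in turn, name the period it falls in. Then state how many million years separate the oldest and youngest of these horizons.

A — Carboniferous; B — Triassic; C — Silurian; D — Quaternary; E — Rhyacian; span 2060 million years

Match each age against the start–end ranges in the excerpt: A = 332.6 Ma → Carboniferous (358.9–298.9); B = 225 Ma → Triassic (251.902–201.4); C = 425 Ma → Silurian (443.8–419.2); D = 1 Ma → Quaternary (2.58–0); E = 2061 Ma → Rhyacian (2300–2050).
The largest age is 2061 Ma and the smallest is 1 Ma; their difference is 2060 Myr.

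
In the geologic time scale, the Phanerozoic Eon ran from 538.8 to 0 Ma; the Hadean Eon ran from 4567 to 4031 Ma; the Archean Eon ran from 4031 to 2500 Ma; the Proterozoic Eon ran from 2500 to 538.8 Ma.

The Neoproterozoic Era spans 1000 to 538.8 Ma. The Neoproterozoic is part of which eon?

The Neoproterozoic (1000–538.8 Ma) lies entirely within 2500–538.8 Ma, the Proterozoic Eon.

Proterozoic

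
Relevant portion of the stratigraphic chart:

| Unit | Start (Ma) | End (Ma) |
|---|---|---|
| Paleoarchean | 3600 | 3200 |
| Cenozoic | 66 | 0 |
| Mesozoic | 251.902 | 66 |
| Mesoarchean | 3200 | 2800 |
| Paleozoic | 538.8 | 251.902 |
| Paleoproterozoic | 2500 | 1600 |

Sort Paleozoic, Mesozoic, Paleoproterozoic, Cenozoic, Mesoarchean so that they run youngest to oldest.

Cenozoic, then Mesozoic, then Paleozoic, then Paleoproterozoic, then Mesoarchean

Read off each span (Ma): Paleozoic 538.8–251.902; Mesozoic 251.902–66; Paleoproterozoic 2500–1600; Cenozoic 66–0; Mesoarchean 3200–2800.
Larger Ma is older, so oldest→youngest is Mesoarchean, Paleoproterozoic, Paleozoic, Mesozoic, Cenozoic; reverse it for youngest→oldest.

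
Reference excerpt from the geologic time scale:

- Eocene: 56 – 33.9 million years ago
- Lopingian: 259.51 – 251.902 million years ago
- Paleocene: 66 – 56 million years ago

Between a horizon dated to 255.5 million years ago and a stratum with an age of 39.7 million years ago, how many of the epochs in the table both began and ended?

The older date is 255.5 Ma and the younger is 39.7 Ma.
Epochs with start < 255.5 and end > 39.7 Ma: Paleocene (66–56).
That is 1 complete epoch.

1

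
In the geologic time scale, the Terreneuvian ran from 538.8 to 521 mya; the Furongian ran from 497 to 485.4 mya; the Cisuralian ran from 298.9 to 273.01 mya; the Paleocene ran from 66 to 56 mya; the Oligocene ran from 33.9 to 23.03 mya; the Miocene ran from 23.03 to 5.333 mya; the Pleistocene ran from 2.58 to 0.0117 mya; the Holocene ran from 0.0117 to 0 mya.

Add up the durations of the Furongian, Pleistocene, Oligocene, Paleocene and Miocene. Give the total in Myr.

Duration is start − end for each: (497 − 485.4) + (2.58 − 0.0117) + (33.9 − 23.03) + (66 − 56) + (23.03 − 5.333).
That is 11.6 + 2.5683 + 10.87 + 10 + 17.697, which totals 52.7353 million years.

52.7353 million years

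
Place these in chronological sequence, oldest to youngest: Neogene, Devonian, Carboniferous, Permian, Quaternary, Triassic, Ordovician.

Era membership (oldest first within each) — Paleozoic: Ordovician, Devonian, Carboniferous, Permian; Mesozoic: Triassic; Cenozoic: Neogene, Quaternary. Paleozoic precedes Mesozoic, which precedes Cenozoic. Concatenating the groups in that era order gives oldest to youngest directly.

Ordovician, Devonian, Carboniferous, Permian, Triassic, Neogene, Quaternary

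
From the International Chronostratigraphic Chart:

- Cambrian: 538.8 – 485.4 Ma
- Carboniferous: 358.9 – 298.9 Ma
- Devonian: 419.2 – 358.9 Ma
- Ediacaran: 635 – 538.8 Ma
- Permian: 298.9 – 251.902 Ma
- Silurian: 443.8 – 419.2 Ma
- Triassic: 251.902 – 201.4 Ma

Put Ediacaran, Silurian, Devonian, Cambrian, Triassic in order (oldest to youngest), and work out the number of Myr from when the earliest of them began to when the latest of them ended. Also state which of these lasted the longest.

From the excerpt: Ediacaran 635–538.8; Silurian 443.8–419.2; Devonian 419.2–358.9; Cambrian 538.8–485.4; Triassic 251.902–201.4 (Ma).
Larger Ma is earlier, so the oldest is Ediacaran and the youngest is Triassic; oldest to youngest: Ediacaran, Cambrian, Silurian, Devonian, Triassic.
Oldest start 635 minus youngest end 201.4 gives 433.6 Myr overall.
Individual lengths (start − end): Triassic 50.502; Ediacaran 96.2; Cambrian 53.4; Silurian 24.6; Devonian 60.3. The largest is Ediacaran at 96.2 Myr.

Ediacaran → Cambrian → Silurian → Devonian → Triassic; total span 433.6 Myr; longest is Ediacaran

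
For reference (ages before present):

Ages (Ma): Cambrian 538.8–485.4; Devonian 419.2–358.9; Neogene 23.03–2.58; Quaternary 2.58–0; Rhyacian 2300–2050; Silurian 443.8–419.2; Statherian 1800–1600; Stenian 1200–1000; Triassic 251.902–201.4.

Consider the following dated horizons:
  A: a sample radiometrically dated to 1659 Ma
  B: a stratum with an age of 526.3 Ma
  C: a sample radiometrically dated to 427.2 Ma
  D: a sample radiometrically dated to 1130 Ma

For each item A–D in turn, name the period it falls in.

A: 1659 Ma lies in 1800–1600 Ma, so Statherian.
B: 526.3 Ma lies in 538.8–485.4 Ma, so Cambrian.
C: 427.2 Ma lies in 443.8–419.2 Ma, so Silurian.
D: 1130 Ma lies in 1200–1000 Ma, so Stenian.

A — Statherian; B — Cambrian; C — Silurian; D — Stenian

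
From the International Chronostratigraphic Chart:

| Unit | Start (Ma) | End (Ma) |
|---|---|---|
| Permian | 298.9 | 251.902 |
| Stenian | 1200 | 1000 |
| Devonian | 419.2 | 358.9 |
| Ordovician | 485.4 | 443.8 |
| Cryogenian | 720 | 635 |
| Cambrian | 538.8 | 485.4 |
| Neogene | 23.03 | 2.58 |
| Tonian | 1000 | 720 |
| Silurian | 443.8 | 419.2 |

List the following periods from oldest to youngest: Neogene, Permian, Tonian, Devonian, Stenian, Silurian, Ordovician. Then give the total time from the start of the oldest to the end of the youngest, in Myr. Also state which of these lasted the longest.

From the excerpt: Neogene 23.03–2.58; Permian 298.9–251.902; Tonian 1000–720; Devonian 419.2–358.9; Stenian 1200–1000; Silurian 443.8–419.2; Ordovician 485.4–443.8 (Ma).
Larger Ma is earlier, so the oldest is Stenian and the youngest is Neogene; oldest to youngest: Stenian, Tonian, Ordovician, Silurian, Devonian, Permian, Neogene.
Oldest start 1200 minus youngest end 2.58 gives 1197.42 Myr overall.
Individual lengths (start − end): Tonian 280; Devonian 60.3; Neogene 20.45; Silurian 24.6; Stenian 200; Permian 46.998; Ordovician 41.6. The largest is Tonian at 280 Myr.

Stenian → Tonian → Ordovician → Silurian → Devonian → Permian → Neogene; total span 1197.42 Myr; longest is Tonian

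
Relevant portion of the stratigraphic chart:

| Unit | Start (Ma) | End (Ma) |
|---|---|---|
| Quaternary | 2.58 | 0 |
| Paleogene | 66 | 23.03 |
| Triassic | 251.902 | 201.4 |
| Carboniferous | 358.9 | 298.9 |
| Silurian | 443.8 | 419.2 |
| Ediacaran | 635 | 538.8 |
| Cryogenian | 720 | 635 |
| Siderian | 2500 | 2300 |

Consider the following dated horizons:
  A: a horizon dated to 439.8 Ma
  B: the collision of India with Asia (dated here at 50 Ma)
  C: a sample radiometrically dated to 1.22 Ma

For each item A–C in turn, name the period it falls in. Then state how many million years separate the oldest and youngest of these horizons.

Match each age against the start–end ranges in the excerpt: A = 439.8 Ma → Silurian (443.8–419.2); B = 50 Ma → Paleogene (66–23.03); C = 1.22 Ma → Quaternary (2.58–0).
The largest age is 439.8 Ma and the smallest is 1.22 Ma; their difference is 438.58 Myr.

A — Silurian; B — Paleogene; C — Quaternary; span 438.58 million years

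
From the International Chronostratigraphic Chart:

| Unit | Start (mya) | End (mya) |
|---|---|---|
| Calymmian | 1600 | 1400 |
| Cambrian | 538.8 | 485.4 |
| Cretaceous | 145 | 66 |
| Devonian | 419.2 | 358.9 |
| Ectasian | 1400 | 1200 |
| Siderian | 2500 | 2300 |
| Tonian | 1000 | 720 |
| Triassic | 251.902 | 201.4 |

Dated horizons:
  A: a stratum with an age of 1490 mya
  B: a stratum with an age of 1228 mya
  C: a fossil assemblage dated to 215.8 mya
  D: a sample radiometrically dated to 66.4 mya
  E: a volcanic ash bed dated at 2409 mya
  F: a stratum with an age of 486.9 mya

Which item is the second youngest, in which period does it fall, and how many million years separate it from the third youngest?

C, in the Triassic; 271.1 million years to F

Sorted youngest-first by Ma: D (66.4), C (215.8), F (486.9), B (1228), A (1490), E (2409).
The second youngest is C at 215.8 Ma, which lies in 251.902–201.4 Ma: the Triassic.
The third youngest is F at 486.9 Ma; separation = |215.8 − 486.9| = 271.1 Myr.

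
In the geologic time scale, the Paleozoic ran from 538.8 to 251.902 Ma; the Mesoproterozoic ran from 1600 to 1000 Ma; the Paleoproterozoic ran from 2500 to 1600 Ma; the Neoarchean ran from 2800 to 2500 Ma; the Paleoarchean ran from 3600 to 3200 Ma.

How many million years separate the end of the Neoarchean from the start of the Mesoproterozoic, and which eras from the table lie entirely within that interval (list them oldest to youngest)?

900 million years; Paleoproterozoic

End of Neoarchean = 2500 Ma; start of Mesoproterozoic = 1600 Ma.
Gap = 2500 − 1600 = 900 Myr.
Eras wholly inside 2500–1600 Ma: Paleoproterozoic (2500–1600).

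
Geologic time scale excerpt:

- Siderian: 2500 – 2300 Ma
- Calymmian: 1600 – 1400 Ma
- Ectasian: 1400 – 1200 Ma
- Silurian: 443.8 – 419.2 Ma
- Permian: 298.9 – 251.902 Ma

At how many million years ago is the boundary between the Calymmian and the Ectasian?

1400 Ma

The Calymmian ends and the Ectasian begins at 1400 Ma.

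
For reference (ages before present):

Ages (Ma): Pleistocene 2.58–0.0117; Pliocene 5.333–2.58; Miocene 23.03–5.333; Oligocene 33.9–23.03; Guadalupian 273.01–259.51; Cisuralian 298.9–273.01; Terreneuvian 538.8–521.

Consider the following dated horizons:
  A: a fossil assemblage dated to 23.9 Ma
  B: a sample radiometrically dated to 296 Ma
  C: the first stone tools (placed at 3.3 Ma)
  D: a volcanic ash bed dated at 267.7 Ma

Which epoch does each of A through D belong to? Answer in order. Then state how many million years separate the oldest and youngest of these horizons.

A — Oligocene; B — Cisuralian; C — Pliocene; D — Guadalupian; span 292.7 million years

Match each age against the start–end ranges in the excerpt: A = 23.9 Ma → Oligocene (33.9–23.03); B = 296 Ma → Cisuralian (298.9–273.01); C = 3.3 Ma → Pliocene (5.333–2.58); D = 267.7 Ma → Guadalupian (273.01–259.51).
The largest age is 296 Ma and the smallest is 3.3 Ma; their difference is 292.7 Myr.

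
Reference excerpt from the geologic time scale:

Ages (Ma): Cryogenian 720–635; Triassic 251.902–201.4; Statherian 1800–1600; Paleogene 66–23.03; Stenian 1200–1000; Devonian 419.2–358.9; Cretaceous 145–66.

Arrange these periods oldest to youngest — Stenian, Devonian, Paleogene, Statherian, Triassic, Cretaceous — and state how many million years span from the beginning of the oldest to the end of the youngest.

Start ages (Ma): Statherian 1800, Stenian 1200, Devonian 419.2, Triassic 251.902, Cretaceous 145, Paleogene 66.
Ordered oldest to youngest: Statherian, Stenian, Devonian, Triassic, Cretaceous, Paleogene.
Span = 1800 − 23.03 = 1776.97 Myr.

Statherian → Stenian → Devonian → Triassic → Cretaceous → Paleogene; total span 1776.97 Myr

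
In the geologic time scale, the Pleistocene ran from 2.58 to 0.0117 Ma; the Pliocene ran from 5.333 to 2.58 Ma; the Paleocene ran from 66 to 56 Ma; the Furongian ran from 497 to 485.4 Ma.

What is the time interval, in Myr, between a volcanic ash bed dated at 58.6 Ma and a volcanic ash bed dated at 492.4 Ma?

492.4 − 58.6 = 433.8 million years.

433.8 million years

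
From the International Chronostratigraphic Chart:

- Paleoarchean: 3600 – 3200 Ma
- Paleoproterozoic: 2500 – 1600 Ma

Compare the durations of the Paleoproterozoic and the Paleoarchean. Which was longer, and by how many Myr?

Paleoproterozoic: 2500 − 1600 = 900 Myr.
Paleoarchean: 3600 − 3200 = 400 Myr.
Difference: 900 − 400 = 500 Myr, so the Paleoproterozoic was longer.

Paleoproterozoic, by 500 million years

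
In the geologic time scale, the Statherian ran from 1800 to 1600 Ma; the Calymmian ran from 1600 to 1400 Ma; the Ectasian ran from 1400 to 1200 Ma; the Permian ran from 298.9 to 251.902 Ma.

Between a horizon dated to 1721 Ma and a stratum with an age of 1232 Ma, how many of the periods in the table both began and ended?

1721 Ma sits inside the Statherian (1800–1600) and 1232 Ma inside the Ectasian (1400–1200); neither of those is wholly between the two dates.
The listed periods lying completely between them are Calymmian — 1 in all.

1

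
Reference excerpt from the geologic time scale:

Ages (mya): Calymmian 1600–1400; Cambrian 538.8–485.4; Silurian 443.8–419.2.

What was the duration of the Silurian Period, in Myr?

443.8 − 419.2 = 24.6 million years.

24.6 million years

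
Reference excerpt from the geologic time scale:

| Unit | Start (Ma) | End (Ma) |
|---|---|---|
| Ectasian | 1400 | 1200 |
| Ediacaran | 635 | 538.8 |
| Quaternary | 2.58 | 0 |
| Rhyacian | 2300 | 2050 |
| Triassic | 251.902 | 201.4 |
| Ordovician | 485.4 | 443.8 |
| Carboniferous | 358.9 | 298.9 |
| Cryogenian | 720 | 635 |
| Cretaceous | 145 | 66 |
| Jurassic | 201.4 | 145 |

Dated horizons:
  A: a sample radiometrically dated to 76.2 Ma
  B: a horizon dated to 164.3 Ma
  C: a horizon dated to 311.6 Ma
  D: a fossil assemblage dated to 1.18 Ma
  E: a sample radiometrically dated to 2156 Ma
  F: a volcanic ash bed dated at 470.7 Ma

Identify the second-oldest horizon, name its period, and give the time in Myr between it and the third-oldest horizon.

Larger Ma means older, so oldest first: E 2156 > F 470.7 > C 311.6 > B 164.3 > A 76.2 > D 1.18.
Counting 2 along gives F (470.7 Ma); the excerpt puts that inside the Ordovician, 485.4–443.8 Ma.
Next in line is C (311.6 Ma), and 470.7 − 311.6 = 159.1 Myr.

F, in the Ordovician; 159.1 million years to C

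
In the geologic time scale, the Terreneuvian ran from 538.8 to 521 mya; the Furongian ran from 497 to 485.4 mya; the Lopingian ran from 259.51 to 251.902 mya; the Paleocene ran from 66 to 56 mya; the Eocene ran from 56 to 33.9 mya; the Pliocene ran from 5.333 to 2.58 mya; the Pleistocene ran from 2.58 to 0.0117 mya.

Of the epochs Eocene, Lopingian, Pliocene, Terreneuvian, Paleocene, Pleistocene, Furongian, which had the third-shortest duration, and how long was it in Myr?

Lopingian, 7.608 million years

Durations: Eocene 22.1; Lopingian 7.608; Pliocene 2.753; Terreneuvian 17.8; Paleocene 10; Pleistocene 2.5683; Furongian 11.6 Myr.
Sorted shortest-first: Pleistocene (2.5683), Pliocene (2.753), Lopingian (7.608), Paleocene (10), Furongian (11.6), Terreneuvian (17.8), Eocene (22.1).
The third shortest is Lopingian at 7.608 Myr.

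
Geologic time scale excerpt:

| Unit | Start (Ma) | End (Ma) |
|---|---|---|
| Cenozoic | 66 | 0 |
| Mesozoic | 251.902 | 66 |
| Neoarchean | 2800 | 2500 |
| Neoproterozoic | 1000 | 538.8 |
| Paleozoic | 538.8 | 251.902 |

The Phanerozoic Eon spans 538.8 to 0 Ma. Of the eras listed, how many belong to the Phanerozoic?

Eras inside 538.8–0 Ma: Paleozoic, Mesozoic, Cenozoic — 3 in total.

3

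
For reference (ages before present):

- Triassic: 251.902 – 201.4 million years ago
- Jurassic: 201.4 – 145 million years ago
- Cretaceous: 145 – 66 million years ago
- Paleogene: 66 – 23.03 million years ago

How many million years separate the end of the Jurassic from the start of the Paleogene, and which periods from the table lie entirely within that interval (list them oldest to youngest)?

79 million years; Cretaceous

The Jurassic closes at 145 Ma and the Paleogene opens at 66 Ma, so the interval is 145 − 66 = 79 Myr.
A period fits inside if it starts at or after 145 Ma and ends at or before 66 Ma; oldest first that gives Cretaceous.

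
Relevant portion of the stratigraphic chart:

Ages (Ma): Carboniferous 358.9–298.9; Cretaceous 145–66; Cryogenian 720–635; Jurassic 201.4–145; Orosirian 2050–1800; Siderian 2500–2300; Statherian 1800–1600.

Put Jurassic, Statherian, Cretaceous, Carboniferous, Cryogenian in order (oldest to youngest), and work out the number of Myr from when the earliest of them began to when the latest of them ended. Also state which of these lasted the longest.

Statherian → Cryogenian → Carboniferous → Jurassic → Cretaceous; total span 1734 Myr; longest is Statherian

From the excerpt: Jurassic 201.4–145; Statherian 1800–1600; Cretaceous 145–66; Carboniferous 358.9–298.9; Cryogenian 720–635 (Ma).
Larger Ma is earlier, so the oldest is Statherian and the youngest is Cretaceous; oldest to youngest: Statherian, Cryogenian, Carboniferous, Jurassic, Cretaceous.
Oldest start 1800 minus youngest end 66 gives 1734 Myr overall.
Individual lengths (start − end): Carboniferous 60; Cryogenian 85; Cretaceous 79; Jurassic 56.4; Statherian 200. The largest is Statherian at 200 Myr.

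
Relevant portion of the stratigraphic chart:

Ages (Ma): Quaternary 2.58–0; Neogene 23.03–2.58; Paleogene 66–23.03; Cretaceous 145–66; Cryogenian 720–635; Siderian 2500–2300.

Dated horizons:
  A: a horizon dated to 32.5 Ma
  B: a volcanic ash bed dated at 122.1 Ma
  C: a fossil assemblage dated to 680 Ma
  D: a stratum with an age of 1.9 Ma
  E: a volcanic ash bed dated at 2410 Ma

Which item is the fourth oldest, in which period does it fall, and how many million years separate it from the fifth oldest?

Larger Ma means older, so oldest first: E 2410 > C 680 > B 122.1 > A 32.5 > D 1.9.
Counting 4 along gives A (32.5 Ma); the excerpt puts that inside the Paleogene, 66–23.03 Ma.
Next in line is D (1.9 Ma), and 32.5 − 1.9 = 30.6 Myr.

A, in the Paleogene; 30.6 million years to D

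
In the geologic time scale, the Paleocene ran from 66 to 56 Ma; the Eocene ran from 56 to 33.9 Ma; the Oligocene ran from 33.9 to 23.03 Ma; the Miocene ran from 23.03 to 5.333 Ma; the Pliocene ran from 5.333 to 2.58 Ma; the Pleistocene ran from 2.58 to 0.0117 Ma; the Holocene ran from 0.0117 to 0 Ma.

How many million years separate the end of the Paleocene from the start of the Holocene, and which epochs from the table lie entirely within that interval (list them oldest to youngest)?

End of Paleocene = 56 Ma; start of Holocene = 0.0117 Ma.
Gap = 56 − 0.0117 = 55.9883 Myr.
Epochs wholly inside 56–0.0117 Ma: Eocene (56–33.9), Oligocene (33.9–23.03), Miocene (23.03–5.333), Pliocene (5.333–2.58), Pleistocene (2.58–0.0117).

55.9883 million years; Eocene, Oligocene, Miocene, Pliocene, Pleistocene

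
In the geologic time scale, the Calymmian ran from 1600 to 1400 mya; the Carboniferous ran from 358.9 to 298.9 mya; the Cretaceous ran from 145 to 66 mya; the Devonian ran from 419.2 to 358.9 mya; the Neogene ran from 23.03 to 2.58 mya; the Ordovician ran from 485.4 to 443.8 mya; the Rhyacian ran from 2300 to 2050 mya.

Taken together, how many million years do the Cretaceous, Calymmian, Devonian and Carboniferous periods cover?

399.3 million years

Duration is start − end for each: (145 − 66) + (1600 − 1400) + (419.2 − 358.9) + (358.9 − 298.9).
That is 79 + 200 + 60.3 + 60, which totals 399.3 million years.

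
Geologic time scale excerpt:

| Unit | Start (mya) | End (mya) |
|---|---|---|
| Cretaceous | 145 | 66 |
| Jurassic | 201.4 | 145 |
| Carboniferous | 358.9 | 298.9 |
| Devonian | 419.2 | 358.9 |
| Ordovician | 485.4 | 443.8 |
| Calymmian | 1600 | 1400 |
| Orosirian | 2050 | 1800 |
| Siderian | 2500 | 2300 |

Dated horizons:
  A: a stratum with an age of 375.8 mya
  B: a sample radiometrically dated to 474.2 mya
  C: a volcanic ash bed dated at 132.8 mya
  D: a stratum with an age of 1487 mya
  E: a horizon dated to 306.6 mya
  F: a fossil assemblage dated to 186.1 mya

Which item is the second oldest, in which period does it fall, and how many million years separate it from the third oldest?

Sorted oldest-first by Ma: D (1487), B (474.2), A (375.8), E (306.6), F (186.1), C (132.8).
The second oldest is B at 474.2 Ma, which lies in 485.4–443.8 Ma: the Ordovician.
The third oldest is A at 375.8 Ma; separation = |474.2 − 375.8| = 98.4 Myr.

B, in the Ordovician; 98.4 million years to A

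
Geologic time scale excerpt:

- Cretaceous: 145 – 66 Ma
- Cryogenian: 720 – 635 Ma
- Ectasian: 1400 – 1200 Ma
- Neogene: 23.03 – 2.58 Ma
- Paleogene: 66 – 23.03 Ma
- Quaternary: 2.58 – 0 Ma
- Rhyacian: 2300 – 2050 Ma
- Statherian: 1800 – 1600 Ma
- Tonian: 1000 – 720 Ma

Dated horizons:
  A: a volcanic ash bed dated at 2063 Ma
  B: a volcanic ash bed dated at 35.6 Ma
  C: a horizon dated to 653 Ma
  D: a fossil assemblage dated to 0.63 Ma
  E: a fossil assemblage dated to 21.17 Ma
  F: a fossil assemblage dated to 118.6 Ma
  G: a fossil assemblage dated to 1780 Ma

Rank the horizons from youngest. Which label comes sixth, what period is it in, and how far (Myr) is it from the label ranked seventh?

G, in the Statherian; 283 million years to A

Smaller Ma means younger, so youngest first: D 0.63 < E 21.17 < B 35.6 < F 118.6 < C 653 < G 1780 < A 2063.
Counting 6 along gives G (1780 Ma); the excerpt puts that inside the Statherian, 1800–1600 Ma.
Next in line is A (2063 Ma), and 2063 − 1780 = 283 Myr.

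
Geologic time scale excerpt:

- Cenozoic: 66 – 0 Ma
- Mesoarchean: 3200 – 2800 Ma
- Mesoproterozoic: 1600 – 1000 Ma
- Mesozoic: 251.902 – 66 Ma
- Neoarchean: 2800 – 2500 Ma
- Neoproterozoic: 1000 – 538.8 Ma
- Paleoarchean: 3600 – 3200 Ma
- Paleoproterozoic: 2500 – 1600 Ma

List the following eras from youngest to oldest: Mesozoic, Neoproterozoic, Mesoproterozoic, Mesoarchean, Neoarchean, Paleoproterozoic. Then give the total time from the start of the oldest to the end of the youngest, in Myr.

Mesozoic → Neoproterozoic → Mesoproterozoic → Paleoproterozoic → Neoarchean → Mesoarchean; total span 3134 Myr

From the excerpt: Mesozoic 251.902–66; Neoproterozoic 1000–538.8; Mesoproterozoic 1600–1000; Mesoarchean 3200–2800; Neoarchean 2800–2500; Paleoproterozoic 2500–1600 (Ma).
Larger Ma is earlier, so the oldest is Mesoarchean and the youngest is Mesozoic; youngest to oldest: Mesozoic, Neoproterozoic, Mesoproterozoic, Paleoproterozoic, Neoarchean, Mesoarchean.
Oldest start 3200 minus youngest end 66 gives 3134 Myr overall.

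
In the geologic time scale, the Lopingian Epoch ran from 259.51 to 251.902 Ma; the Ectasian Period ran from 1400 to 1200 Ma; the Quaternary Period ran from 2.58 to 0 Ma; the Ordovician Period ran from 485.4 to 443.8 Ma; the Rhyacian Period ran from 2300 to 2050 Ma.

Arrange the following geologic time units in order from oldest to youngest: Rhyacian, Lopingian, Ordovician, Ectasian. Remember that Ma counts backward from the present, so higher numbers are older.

Rhyacian, then Ectasian, then Ordovician, then Lopingian

Read off each span (Ma): Rhyacian 2300–2050; Lopingian 259.51–251.902; Ordovician 485.4–443.8; Ectasian 1400–1200.
Larger Ma is older, so oldest→youngest is Rhyacian, Ectasian, Ordovician, Lopingian.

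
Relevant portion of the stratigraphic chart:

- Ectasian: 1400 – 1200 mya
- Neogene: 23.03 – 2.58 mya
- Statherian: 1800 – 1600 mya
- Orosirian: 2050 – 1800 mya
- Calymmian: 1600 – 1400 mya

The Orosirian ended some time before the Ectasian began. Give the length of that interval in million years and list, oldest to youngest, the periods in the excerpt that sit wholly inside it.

The Orosirian closes at 1800 Ma and the Ectasian opens at 1400 Ma, so the interval is 1800 − 1400 = 400 Myr.
A period fits inside if it starts at or after 1800 Ma and ends at or before 1400 Ma; oldest first that gives Statherian, Calymmian.

400 million years; Statherian, Calymmian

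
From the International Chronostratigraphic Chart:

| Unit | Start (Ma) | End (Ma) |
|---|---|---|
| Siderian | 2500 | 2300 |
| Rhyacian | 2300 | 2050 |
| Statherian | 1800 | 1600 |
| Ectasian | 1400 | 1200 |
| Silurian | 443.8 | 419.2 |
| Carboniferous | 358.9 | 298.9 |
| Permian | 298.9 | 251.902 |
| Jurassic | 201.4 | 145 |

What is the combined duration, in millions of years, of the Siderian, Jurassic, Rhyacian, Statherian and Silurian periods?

731 million years

Each duration: Siderian = 200; Jurassic = 56.4; Rhyacian = 250; Statherian = 200; Silurian = 24.6.
Sum: 200 + 56.4 + 250 + 200 + 24.6 = 731 Myr.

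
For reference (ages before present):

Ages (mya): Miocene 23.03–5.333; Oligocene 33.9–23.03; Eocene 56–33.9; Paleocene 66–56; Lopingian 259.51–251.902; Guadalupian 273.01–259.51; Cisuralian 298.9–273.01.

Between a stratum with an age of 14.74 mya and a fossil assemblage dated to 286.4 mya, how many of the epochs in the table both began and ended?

The older date is 286.4 Ma and the younger is 14.74 Ma.
Epochs with start < 286.4 and end > 14.74 Ma: Guadalupian (273.01–259.51), Lopingian (259.51–251.902), Paleocene (66–56), Eocene (56–33.9), Oligocene (33.9–23.03).
That is 5 complete epochs.

5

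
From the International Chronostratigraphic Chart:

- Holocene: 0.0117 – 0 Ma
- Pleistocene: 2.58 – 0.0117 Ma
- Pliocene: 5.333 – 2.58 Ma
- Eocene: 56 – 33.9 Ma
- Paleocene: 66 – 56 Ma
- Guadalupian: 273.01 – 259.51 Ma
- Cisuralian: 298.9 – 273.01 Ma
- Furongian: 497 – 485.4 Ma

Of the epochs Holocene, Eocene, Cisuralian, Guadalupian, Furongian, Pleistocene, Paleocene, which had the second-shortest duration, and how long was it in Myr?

Pleistocene, 2.5683 million years

Durations: Holocene 0.0117; Eocene 22.1; Cisuralian 25.89; Guadalupian 13.5; Furongian 11.6; Pleistocene 2.5683; Paleocene 10 Myr.
Sorted shortest-first: Holocene (0.0117), Pleistocene (2.5683), Paleocene (10), Furongian (11.6), Guadalupian (13.5), Eocene (22.1), Cisuralian (25.89).
The second shortest is Pleistocene at 2.5683 Myr.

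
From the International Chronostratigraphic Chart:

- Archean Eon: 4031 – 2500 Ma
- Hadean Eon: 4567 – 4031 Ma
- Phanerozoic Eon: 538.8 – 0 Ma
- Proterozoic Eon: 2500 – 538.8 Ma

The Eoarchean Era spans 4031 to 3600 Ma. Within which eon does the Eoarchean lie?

Archean

The Eoarchean (4031–3600 Ma) lies entirely within 4031–2500 Ma, the Archean Eon.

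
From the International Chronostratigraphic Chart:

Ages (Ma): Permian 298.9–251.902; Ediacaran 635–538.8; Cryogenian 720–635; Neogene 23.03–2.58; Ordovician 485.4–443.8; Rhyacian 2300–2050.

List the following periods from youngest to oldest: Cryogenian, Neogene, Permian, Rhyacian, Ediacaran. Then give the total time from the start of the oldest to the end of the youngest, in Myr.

Neogene → Permian → Ediacaran → Cryogenian → Rhyacian; total span 2297.42 Myr

From the excerpt: Cryogenian 720–635; Neogene 23.03–2.58; Permian 298.9–251.902; Rhyacian 2300–2050; Ediacaran 635–538.8 (Ma).
Larger Ma is earlier, so the oldest is Rhyacian and the youngest is Neogene; youngest to oldest: Neogene, Permian, Ediacaran, Cryogenian, Rhyacian.
Oldest start 2300 minus youngest end 2.58 gives 2297.42 Myr overall.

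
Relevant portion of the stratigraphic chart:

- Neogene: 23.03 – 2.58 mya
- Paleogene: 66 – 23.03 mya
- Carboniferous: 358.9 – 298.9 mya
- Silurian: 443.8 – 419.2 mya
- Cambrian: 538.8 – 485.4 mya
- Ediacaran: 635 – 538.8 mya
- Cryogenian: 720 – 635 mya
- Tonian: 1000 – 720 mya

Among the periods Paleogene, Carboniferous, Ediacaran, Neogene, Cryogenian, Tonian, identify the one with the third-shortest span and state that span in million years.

Carboniferous, 60 million years

Start − end for each: Paleogene 66 − 23.03 = 42.97; Carboniferous 358.9 − 298.9 = 60; Ediacaran 635 − 538.8 = 96.2; Neogene 23.03 − 2.58 = 20.45; Cryogenian 720 − 635 = 85; Tonian 1000 − 720 = 280.
Ranking these from shortest: Neogene < Paleogene < Carboniferous < Cryogenian < Ediacaran < Tonian.
Position 3 in that ranking is Carboniferous, which lasted 60 Myr.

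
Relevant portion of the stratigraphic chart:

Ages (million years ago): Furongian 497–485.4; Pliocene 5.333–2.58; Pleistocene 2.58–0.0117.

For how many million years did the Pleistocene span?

2.5683 million years

2.58 − 0.0117 = 2.5683 million years.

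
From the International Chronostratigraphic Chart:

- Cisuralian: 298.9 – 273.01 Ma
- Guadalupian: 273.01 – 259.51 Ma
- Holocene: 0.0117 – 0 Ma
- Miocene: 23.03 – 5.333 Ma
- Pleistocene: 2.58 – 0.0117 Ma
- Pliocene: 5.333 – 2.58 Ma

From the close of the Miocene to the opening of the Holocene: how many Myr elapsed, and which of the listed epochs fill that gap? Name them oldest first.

5.3213 million years; Pliocene, Pleistocene

End of Miocene = 5.333 Ma; start of Holocene = 0.0117 Ma.
Gap = 5.333 − 0.0117 = 5.3213 Myr.
Epochs wholly inside 5.333–0.0117 Ma: Pliocene (5.333–2.58), Pleistocene (2.58–0.0117).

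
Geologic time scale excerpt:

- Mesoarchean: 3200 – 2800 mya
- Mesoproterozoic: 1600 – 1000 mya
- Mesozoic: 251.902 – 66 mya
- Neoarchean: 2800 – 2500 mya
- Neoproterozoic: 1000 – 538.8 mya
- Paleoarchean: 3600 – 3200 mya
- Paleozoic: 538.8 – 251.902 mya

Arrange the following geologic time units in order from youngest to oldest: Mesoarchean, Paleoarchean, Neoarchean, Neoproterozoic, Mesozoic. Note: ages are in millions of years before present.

Sorting by start age (ascending Ma, since larger Ma = older): Mesozoic began 251.902, Neoproterozoic began 1000, Neoarchean began 2800, Mesoarchean began 3200, Paleoarchean began 3600.

Mesozoic → Neoproterozoic → Neoarchean → Mesoarchean → Paleoarchean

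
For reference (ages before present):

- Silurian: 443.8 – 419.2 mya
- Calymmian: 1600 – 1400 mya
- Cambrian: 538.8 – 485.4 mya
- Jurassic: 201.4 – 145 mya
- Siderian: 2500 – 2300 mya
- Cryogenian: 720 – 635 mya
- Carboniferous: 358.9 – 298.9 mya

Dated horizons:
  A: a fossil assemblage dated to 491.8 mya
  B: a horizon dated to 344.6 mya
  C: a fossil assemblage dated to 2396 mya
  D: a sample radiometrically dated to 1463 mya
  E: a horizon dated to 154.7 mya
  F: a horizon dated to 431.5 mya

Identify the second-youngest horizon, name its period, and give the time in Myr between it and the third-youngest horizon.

B, in the Carboniferous; 86.9 million years to F

Sorted youngest-first by Ma: E (154.7), B (344.6), F (431.5), A (491.8), D (1463), C (2396).
The second youngest is B at 344.6 Ma, which lies in 358.9–298.9 Ma: the Carboniferous.
The third youngest is F at 431.5 Ma; separation = |344.6 − 431.5| = 86.9 Myr.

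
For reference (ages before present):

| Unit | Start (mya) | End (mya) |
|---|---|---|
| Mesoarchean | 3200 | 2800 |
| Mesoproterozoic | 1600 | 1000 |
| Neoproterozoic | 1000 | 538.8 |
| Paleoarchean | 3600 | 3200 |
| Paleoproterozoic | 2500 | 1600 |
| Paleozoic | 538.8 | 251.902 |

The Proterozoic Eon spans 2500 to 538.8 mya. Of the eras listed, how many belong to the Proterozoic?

3

Eras inside 2500–538.8 Ma: Paleoproterozoic, Mesoproterozoic, Neoproterozoic — 3 in total.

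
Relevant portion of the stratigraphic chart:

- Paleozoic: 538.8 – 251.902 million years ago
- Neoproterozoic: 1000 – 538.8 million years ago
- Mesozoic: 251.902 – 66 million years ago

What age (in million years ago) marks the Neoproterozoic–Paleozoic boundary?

The Neoproterozoic ends and the Paleozoic begins at 538.8 million years ago.

538.8 million years ago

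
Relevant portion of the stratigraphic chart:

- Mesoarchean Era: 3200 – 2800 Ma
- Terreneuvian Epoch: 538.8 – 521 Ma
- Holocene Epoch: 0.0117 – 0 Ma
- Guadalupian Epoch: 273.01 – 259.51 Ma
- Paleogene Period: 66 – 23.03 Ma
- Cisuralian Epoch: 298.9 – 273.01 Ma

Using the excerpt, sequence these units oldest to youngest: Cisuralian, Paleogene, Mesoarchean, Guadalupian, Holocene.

The oldest of these is Mesoarchean (starts 3200 Ma) and the youngest is Holocene (ends 0 Ma).
In between, by decreasing start age: Cisuralian (298.9), Guadalupian (273.01), Paleogene (66).

Mesoarchean → Cisuralian → Guadalupian → Paleogene → Holocene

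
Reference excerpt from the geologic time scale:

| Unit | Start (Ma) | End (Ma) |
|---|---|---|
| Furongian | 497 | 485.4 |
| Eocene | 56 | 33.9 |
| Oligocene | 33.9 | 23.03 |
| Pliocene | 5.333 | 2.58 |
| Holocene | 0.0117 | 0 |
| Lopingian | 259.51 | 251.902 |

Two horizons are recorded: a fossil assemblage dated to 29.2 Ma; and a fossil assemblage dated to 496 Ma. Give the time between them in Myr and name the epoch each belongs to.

Elapsed time: 496 − 29.2 = 466.8 Myr.
29.2 Ma lies within 33.9–23.03 Ma: Oligocene.
496 Ma lies within 497–485.4 Ma: Furongian.

466.8 million years apart; the first in the Oligocene, the second in the Furongian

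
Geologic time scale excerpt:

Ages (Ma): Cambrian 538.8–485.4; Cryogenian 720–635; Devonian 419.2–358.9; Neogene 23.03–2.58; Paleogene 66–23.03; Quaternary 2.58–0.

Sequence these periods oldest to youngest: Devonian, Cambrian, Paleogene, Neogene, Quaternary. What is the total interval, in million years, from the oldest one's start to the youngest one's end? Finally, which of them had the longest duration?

Start ages (Ma): Cambrian 538.8, Devonian 419.2, Paleogene 66, Neogene 23.03, Quaternary 2.58.
Ordered oldest to youngest: Cambrian, Devonian, Paleogene, Neogene, Quaternary.
Span = 538.8 − 0 = 538.8 Myr.
Durations: Quaternary 2.58, Cambrian 53.4, Neogene 20.45, Paleogene 42.97, Devonian 60.3 → longest is Devonian (60.3 Myr).

Cambrian → Devonian → Paleogene → Neogene → Quaternary; total span 538.8 Myr; longest is Devonian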